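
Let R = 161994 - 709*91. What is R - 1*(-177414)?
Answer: 274889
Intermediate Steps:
R = 97475 (R = 161994 - 64519 = 97475)
R - 1*(-177414) = 97475 - 1*(-177414) = 97475 + 177414 = 274889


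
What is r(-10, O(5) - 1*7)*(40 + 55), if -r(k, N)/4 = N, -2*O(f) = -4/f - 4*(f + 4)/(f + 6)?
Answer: 20748/11 ≈ 1886.2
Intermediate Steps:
O(f) = 2/f + 2*(4 + f)/(6 + f) (O(f) = -(-4/f - 4*(f + 4)/(f + 6))/2 = -(-4/f - 4*(4 + f)/(6 + f))/2 = 2/f + 2*(4 + f)/(6 + f))
r(k, N) = -4*N
r(-10, O(5) - 1*7)*(40 + 55) = (-4*(2*(6 + 5² + 5*5)/(5*(6 + 5)) - 1*7))*(40 + 55) = -4*(2*(⅕)*(6 + 25 + 25)/11 - 7)*95 = -4*(2*(⅕)*(1/11)*56 - 7)*95 = -4*(112/55 - 7)*95 = -4*(-273/55)*95 = (1092/55)*95 = 20748/11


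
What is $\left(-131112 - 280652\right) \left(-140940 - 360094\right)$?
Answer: $206307763976$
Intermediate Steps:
$\left(-131112 - 280652\right) \left(-140940 - 360094\right) = \left(-411764\right) \left(-501034\right) = 206307763976$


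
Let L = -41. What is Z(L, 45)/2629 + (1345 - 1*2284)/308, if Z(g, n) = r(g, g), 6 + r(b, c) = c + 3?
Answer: -225653/73612 ≈ -3.0654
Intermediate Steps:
r(b, c) = -3 + c (r(b, c) = -6 + (c + 3) = -6 + (3 + c) = -3 + c)
Z(g, n) = -3 + g
Z(L, 45)/2629 + (1345 - 1*2284)/308 = (-3 - 41)/2629 + (1345 - 1*2284)/308 = -44*1/2629 + (1345 - 2284)*(1/308) = -4/239 - 939*1/308 = -4/239 - 939/308 = -225653/73612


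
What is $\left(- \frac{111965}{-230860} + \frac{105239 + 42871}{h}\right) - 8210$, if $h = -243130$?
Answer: $- \frac{1316645695149}{160368548} \approx -8210.1$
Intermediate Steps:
$\left(- \frac{111965}{-230860} + \frac{105239 + 42871}{h}\right) - 8210 = \left(- \frac{111965}{-230860} + \frac{105239 + 42871}{-243130}\right) - 8210 = \left(\left(-111965\right) \left(- \frac{1}{230860}\right) + 148110 \left(- \frac{1}{243130}\right)\right) - 8210 = \left(\frac{3199}{6596} - \frac{14811}{24313}\right) - 8210 = - \frac{19916069}{160368548} - 8210 = - \frac{1316645695149}{160368548}$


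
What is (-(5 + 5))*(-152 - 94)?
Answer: 2460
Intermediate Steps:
(-(5 + 5))*(-152 - 94) = -1*10*(-246) = -10*(-246) = 2460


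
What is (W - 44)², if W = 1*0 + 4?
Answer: 1600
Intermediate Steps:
W = 4 (W = 0 + 4 = 4)
(W - 44)² = (4 - 44)² = (-40)² = 1600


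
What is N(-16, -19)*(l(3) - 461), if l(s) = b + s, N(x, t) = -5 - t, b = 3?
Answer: -6370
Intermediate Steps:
l(s) = 3 + s
N(-16, -19)*(l(3) - 461) = (-5 - 1*(-19))*((3 + 3) - 461) = (-5 + 19)*(6 - 461) = 14*(-455) = -6370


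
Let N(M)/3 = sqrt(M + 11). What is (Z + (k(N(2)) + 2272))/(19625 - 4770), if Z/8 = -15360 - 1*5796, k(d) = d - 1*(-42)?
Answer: -166934/14855 + 3*sqrt(13)/14855 ≈ -11.237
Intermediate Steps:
N(M) = 3*sqrt(11 + M) (N(M) = 3*sqrt(M + 11) = 3*sqrt(11 + M))
k(d) = 42 + d (k(d) = d + 42 = 42 + d)
Z = -169248 (Z = 8*(-15360 - 1*5796) = 8*(-15360 - 5796) = 8*(-21156) = -169248)
(Z + (k(N(2)) + 2272))/(19625 - 4770) = (-169248 + ((42 + 3*sqrt(11 + 2)) + 2272))/(19625 - 4770) = (-169248 + ((42 + 3*sqrt(13)) + 2272))/14855 = (-169248 + (2314 + 3*sqrt(13)))*(1/14855) = (-166934 + 3*sqrt(13))*(1/14855) = -166934/14855 + 3*sqrt(13)/14855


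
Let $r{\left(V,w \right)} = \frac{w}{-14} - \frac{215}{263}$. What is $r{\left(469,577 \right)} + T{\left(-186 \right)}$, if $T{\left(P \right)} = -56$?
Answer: $- \frac{360953}{3682} \approx -98.032$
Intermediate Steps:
$r{\left(V,w \right)} = - \frac{215}{263} - \frac{w}{14}$ ($r{\left(V,w \right)} = w \left(- \frac{1}{14}\right) - \frac{215}{263} = - \frac{w}{14} - \frac{215}{263} = - \frac{215}{263} - \frac{w}{14}$)
$r{\left(469,577 \right)} + T{\left(-186 \right)} = \left(- \frac{215}{263} - \frac{577}{14}\right) - 56 = - \frac{154761}{3682} - 56 = - \frac{360953}{3682}$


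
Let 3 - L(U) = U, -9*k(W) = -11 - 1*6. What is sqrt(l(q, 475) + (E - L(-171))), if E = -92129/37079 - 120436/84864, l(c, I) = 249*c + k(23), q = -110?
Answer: I*sqrt(1066195987910127043606)/196667016 ≈ 166.03*I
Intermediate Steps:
k(W) = 17/9 (k(W) = -(-11 - 1*6)/9 = -(-11 - 6)/9 = -1/9*(-17) = 17/9)
l(c, I) = 17/9 + 249*c (l(c, I) = 249*c + 17/9 = 17/9 + 249*c)
L(U) = 3 - U
E = -3071020475/786668064 (E = -92129*1/37079 - 120436*1/84864 = -92129/37079 - 30109/21216 = -3071020475/786668064 ≈ -3.9038)
sqrt(l(q, 475) + (E - L(-171))) = sqrt((17/9 + 249*(-110)) + (-3071020475/786668064 - (3 - 1*(-171)))) = sqrt((17/9 - 27390) + (-3071020475/786668064 - (3 + 171))) = sqrt(-246493/9 + (-3071020475/786668064 - 1*174)) = sqrt(-246493/9 + (-3071020475/786668064 - 174)) = sqrt(-246493/9 - 139951263611/786668064) = sqrt(-65055910824017/2360004192) = I*sqrt(1066195987910127043606)/196667016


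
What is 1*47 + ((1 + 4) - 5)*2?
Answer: 47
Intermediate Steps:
1*47 + ((1 + 4) - 5)*2 = 47 + (5 - 5)*2 = 47 + 0*2 = 47 + 0 = 47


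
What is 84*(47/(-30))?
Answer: -658/5 ≈ -131.60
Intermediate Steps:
84*(47/(-30)) = 84*(47*(-1/30)) = 84*(-47/30) = -658/5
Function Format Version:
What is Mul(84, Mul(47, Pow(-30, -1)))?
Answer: Rational(-658, 5) ≈ -131.60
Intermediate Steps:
Mul(84, Mul(47, Pow(-30, -1))) = Mul(84, Mul(47, Rational(-1, 30))) = Mul(84, Rational(-47, 30)) = Rational(-658, 5)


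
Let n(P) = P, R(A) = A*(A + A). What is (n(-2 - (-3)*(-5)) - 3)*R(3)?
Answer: -360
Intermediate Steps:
R(A) = 2*A**2 (R(A) = A*(2*A) = 2*A**2)
(n(-2 - (-3)*(-5)) - 3)*R(3) = ((-2 - (-3)*(-5)) - 3)*(2*3**2) = ((-2 - 1*15) - 3)*(2*9) = ((-2 - 15) - 3)*18 = (-17 - 3)*18 = -20*18 = -360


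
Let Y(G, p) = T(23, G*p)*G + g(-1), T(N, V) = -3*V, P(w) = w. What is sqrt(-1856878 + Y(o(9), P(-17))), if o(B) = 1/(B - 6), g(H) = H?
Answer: 2*I*sqrt(4177965)/3 ≈ 1362.7*I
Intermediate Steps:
o(B) = 1/(-6 + B)
Y(G, p) = -1 - 3*p*G**2 (Y(G, p) = (-3*G*p)*G - 1 = -3*p*G**2 - 1 = -1 - 3*p*G**2)
sqrt(-1856878 + Y(o(9), P(-17))) = sqrt(-1856878 + (-1 - 3*(-17)*(1/(-6 + 9))**2)) = sqrt(-1856878 + (-1 - 3*(-17)*(1/3)**2)) = sqrt(-1856878 + (-1 - 3*(-17)*1/9)) = sqrt(-1856878 + (-1 + 17/3)) = sqrt(-1856878 + 14/3) = sqrt(-5570620/3) = 2*I*sqrt(4177965)/3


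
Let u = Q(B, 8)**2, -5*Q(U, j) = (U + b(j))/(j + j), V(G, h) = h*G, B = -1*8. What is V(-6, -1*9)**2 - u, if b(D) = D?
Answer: 2916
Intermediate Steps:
B = -8
V(G, h) = G*h
Q(U, j) = -(U + j)/(10*j) (Q(U, j) = -(U + j)/(5*(j + j)) = -(U + j)/(5*(2*j)) = -(U + j)*1/(2*j)/5 = -(U + j)/(10*j))
u = 0 (u = ((1/10)*(-1*(-8) - 1*8)/8)**2 = ((1/10)*(1/8)*(8 - 8))**2 = ((1/10)*(1/8)*0)**2 = 0**2 = 0)
V(-6, -1*9)**2 - u = (-(-6)*9)**2 - 1*0 = (-6*(-9))**2 + 0 = 54**2 + 0 = 2916 + 0 = 2916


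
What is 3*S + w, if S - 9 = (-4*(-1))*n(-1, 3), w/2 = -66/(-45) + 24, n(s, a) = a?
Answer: 1709/15 ≈ 113.93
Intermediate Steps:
w = 764/15 (w = 2*(-66/(-45) + 24) = 2*(-66*(-1/45) + 24) = 2*(22/15 + 24) = 2*(382/15) = 764/15 ≈ 50.933)
S = 21 (S = 9 - 4*(-1)*3 = 9 + 4*3 = 9 + 12 = 21)
3*S + w = 3*21 + 764/15 = 63 + 764/15 = 1709/15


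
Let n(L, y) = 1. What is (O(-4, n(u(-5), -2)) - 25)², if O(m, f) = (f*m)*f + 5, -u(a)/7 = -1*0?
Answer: 576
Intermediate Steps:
u(a) = 0 (u(a) = -(-7)*0 = -7*0 = 0)
O(m, f) = 5 + m*f² (O(m, f) = m*f² + 5 = 5 + m*f²)
(O(-4, n(u(-5), -2)) - 25)² = ((5 - 4*1²) - 25)² = ((5 - 4*1) - 25)² = ((5 - 4) - 25)² = (1 - 25)² = (-24)² = 576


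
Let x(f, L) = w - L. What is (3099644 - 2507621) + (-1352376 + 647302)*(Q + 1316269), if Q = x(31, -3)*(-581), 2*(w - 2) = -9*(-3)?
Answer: -920487968994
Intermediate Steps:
w = 31/2 (w = 2 + (-9*(-3))/2 = 2 + (½)*27 = 2 + 27/2 = 31/2 ≈ 15.500)
x(f, L) = 31/2 - L
Q = -21497/2 (Q = (31/2 - 1*(-3))*(-581) = (31/2 + 3)*(-581) = (37/2)*(-581) = -21497/2 ≈ -10749.)
(3099644 - 2507621) + (-1352376 + 647302)*(Q + 1316269) = (3099644 - 2507621) + (-1352376 + 647302)*(-21497/2 + 1316269) = 592023 - 705074*2611041/2 = 592023 - 920488561017 = -920487968994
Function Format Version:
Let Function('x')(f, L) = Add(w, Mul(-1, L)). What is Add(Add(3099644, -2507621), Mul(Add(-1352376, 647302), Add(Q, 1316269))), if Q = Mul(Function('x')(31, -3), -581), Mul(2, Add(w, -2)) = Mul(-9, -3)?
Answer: -920487968994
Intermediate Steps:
w = Rational(31, 2) (w = Add(2, Mul(Rational(1, 2), Mul(-9, -3))) = Add(2, Mul(Rational(1, 2), 27)) = Add(2, Rational(27, 2)) = Rational(31, 2) ≈ 15.500)
Function('x')(f, L) = Add(Rational(31, 2), Mul(-1, L))
Q = Rational(-21497, 2) (Q = Mul(Add(Rational(31, 2), Mul(-1, -3)), -581) = Mul(Add(Rational(31, 2), 3), -581) = Mul(Rational(37, 2), -581) = Rational(-21497, 2) ≈ -10749.)
Add(Add(3099644, -2507621), Mul(Add(-1352376, 647302), Add(Q, 1316269))) = Add(Add(3099644, -2507621), Mul(Add(-1352376, 647302), Add(Rational(-21497, 2), 1316269))) = Add(592023, Mul(-705074, Rational(2611041, 2))) = Add(592023, -920488561017) = -920487968994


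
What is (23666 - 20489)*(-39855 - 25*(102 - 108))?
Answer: -126142785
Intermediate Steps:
(23666 - 20489)*(-39855 - 25*(102 - 108)) = 3177*(-39855 - 25*(-6)) = 3177*(-39855 + 150) = 3177*(-39705) = -126142785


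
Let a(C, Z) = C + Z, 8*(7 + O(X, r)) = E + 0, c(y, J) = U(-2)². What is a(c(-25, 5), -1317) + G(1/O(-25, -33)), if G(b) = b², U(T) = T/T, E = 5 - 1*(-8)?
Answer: -2433220/1849 ≈ -1316.0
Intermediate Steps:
E = 13 (E = 5 + 8 = 13)
U(T) = 1
c(y, J) = 1 (c(y, J) = 1² = 1)
O(X, r) = -43/8 (O(X, r) = -7 + (13 + 0)/8 = -7 + (⅛)*13 = -7 + 13/8 = -43/8)
a(c(-25, 5), -1317) + G(1/O(-25, -33)) = (1 - 1317) + (1/(-43/8))² = -1316 + (-8/43)² = -1316 + 64/1849 = -2433220/1849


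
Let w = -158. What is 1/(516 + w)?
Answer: 1/358 ≈ 0.0027933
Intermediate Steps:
1/(516 + w) = 1/(516 - 158) = 1/358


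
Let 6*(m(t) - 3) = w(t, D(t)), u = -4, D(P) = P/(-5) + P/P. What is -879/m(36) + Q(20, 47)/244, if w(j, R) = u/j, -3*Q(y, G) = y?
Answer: -8687083/29463 ≈ -294.85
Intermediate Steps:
D(P) = 1 - P/5 (D(P) = P*(-⅕) + 1 = -P/5 + 1 = 1 - P/5)
Q(y, G) = -y/3
w(j, R) = -4/j
m(t) = 3 - 2/(3*t) (m(t) = 3 + (-4/t)/6 = 3 - 2/(3*t))
-879/m(36) + Q(20, 47)/244 = -879/(3 - ⅔/36) - ⅓*20/244 = -879/(3 - ⅔*1/36) - 20/3*1/244 = -879/(3 - 1/54) - 5/183 = -879/161/54 - 5/183 = -879*54/161 - 5/183 = -47466/161 - 5/183 = -8687083/29463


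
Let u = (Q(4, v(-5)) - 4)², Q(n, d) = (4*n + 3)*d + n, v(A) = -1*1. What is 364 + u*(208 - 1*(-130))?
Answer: 122382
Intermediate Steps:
v(A) = -1
Q(n, d) = n + d*(3 + 4*n) (Q(n, d) = (3 + 4*n)*d + n = d*(3 + 4*n) + n = n + d*(3 + 4*n))
u = 361 (u = ((4 + 3*(-1) + 4*(-1)*4) - 4)² = ((4 - 3 - 16) - 4)² = (-15 - 4)² = (-19)² = 361)
364 + u*(208 - 1*(-130)) = 364 + 361*(208 - 1*(-130)) = 364 + 361*(208 + 130) = 364 + 361*338 = 364 + 122018 = 122382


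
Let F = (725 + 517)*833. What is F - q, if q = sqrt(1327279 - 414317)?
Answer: 1034586 - sqrt(912962) ≈ 1.0336e+6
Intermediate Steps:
F = 1034586 (F = 1242*833 = 1034586)
q = sqrt(912962) ≈ 955.49
F - q = 1034586 - sqrt(912962)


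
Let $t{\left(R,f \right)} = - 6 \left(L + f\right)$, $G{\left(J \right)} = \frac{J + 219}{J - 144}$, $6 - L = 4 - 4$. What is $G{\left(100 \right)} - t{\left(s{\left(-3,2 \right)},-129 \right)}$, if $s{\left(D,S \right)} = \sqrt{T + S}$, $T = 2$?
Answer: $- \frac{2981}{4} \approx -745.25$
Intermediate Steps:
$L = 6$ ($L = 6 - \left(4 - 4\right) = 6 - 0 = 6 + 0 = 6$)
$s{\left(D,S \right)} = \sqrt{2 + S}$
$G{\left(J \right)} = \frac{219 + J}{-144 + J}$
$t{\left(R,f \right)} = -36 - 6 f$ ($t{\left(R,f \right)} = - 6 \left(6 + f\right) = -36 - 6 f$)
$G{\left(100 \right)} - t{\left(s{\left(-3,2 \right)},-129 \right)} = \frac{219 + 100}{-144 + 100} - \left(-36 - -774\right) = \frac{1}{-44} \cdot 319 - \left(-36 + 774\right) = \left(- \frac{1}{44}\right) 319 - 738 = - \frac{29}{4} - 738 = - \frac{2981}{4}$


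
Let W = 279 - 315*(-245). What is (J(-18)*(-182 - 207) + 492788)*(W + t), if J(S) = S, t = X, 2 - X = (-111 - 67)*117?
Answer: 49120360780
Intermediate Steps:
X = 20828 (X = 2 - (-111 - 67)*117 = 2 - (-178)*117 = 2 - 1*(-20826) = 2 + 20826 = 20828)
t = 20828
W = 77454 (W = 279 + 77175 = 77454)
(J(-18)*(-182 - 207) + 492788)*(W + t) = (-18*(-182 - 207) + 492788)*(77454 + 20828) = (-18*(-389) + 492788)*98282 = (7002 + 492788)*98282 = 499790*98282 = 49120360780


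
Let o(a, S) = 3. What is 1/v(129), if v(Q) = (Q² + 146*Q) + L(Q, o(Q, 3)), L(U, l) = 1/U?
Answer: 129/4576276 ≈ 2.8189e-5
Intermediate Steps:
v(Q) = 1/Q + Q² + 146*Q (v(Q) = (Q² + 146*Q) + 1/Q = 1/Q + Q² + 146*Q)
1/v(129) = 1/((1 + 129²*(146 + 129))/129) = 1/((1 + 16641*275)/129) = 1/((1 + 4576275)/129) = 1/((1/129)*4576276) = 1/(4576276/129) = 129/4576276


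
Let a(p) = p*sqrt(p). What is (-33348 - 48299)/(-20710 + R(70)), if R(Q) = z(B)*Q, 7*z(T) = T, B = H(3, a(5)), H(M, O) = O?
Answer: 169090937/42889160 + 81647*sqrt(5)/8577832 ≈ 3.9638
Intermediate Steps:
a(p) = p**(3/2)
B = 5*sqrt(5) (B = 5**(3/2) = 5*sqrt(5) ≈ 11.180)
z(T) = T/7
R(Q) = 5*Q*sqrt(5)/7 (R(Q) = ((5*sqrt(5))/7)*Q = (5*sqrt(5)/7)*Q = 5*Q*sqrt(5)/7)
(-33348 - 48299)/(-20710 + R(70)) = (-33348 - 48299)/(-20710 + (5/7)*70*sqrt(5)) = -81647/(-20710 + 50*sqrt(5))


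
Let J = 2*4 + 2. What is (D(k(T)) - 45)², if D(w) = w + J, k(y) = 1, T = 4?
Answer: 1156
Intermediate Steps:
J = 10 (J = 8 + 2 = 10)
D(w) = 10 + w (D(w) = w + 10 = 10 + w)
(D(k(T)) - 45)² = ((10 + 1) - 45)² = (11 - 45)² = (-34)² = 1156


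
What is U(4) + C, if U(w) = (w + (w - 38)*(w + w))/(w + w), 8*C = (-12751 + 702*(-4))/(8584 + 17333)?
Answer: -6961315/207336 ≈ -33.575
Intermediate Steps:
C = -15559/207336 (C = ((-12751 + 702*(-4))/(8584 + 17333))/8 = ((-12751 - 2808)/25917)/8 = (-15559*1/25917)/8 = (⅛)*(-15559/25917) = -15559/207336 ≈ -0.075042)
U(w) = (w + 2*w*(-38 + w))/(2*w) (U(w) = (w + (-38 + w)*(2*w))/((2*w)) = (w + 2*w*(-38 + w))*(1/(2*w)) = (w + 2*w*(-38 + w))/(2*w))
U(4) + C = (-75/2 + 4) - 15559/207336 = -67/2 - 15559/207336 = -6961315/207336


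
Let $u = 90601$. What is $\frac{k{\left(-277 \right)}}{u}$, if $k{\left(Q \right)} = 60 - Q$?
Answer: $\frac{337}{90601} \approx 0.0037196$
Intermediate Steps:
$\frac{k{\left(-277 \right)}}{u} = \frac{60 - -277}{90601} = \left(60 + 277\right) \frac{1}{90601} = 337 \cdot \frac{1}{90601} = \frac{337}{90601}$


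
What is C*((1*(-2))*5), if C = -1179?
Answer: 11790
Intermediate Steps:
C*((1*(-2))*5) = -1179*1*(-2)*5 = -(-2358)*5 = -1179*(-10) = 11790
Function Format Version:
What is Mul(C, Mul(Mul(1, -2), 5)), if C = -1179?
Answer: 11790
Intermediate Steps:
Mul(C, Mul(Mul(1, -2), 5)) = Mul(-1179, Mul(Mul(1, -2), 5)) = Mul(-1179, Mul(-2, 5)) = Mul(-1179, -10) = 11790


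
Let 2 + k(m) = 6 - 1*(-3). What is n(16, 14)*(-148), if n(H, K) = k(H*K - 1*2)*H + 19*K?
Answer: -55944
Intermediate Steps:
k(m) = 7 (k(m) = -2 + (6 - 1*(-3)) = -2 + (6 + 3) = -2 + 9 = 7)
n(H, K) = 7*H + 19*K
n(16, 14)*(-148) = (7*16 + 19*14)*(-148) = (112 + 266)*(-148) = 378*(-148) = -55944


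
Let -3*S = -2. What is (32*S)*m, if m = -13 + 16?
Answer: 64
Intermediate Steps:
S = ⅔ (S = -⅓*(-2) = ⅔ ≈ 0.66667)
m = 3
(32*S)*m = (32*(⅔))*3 = (64/3)*3 = 64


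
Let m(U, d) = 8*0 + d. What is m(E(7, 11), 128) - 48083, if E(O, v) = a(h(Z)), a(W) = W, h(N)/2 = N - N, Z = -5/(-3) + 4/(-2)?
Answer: -47955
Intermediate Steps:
Z = -1/3 (Z = -5*(-1/3) + 4*(-1/2) = 5/3 - 2 = -1/3 ≈ -0.33333)
h(N) = 0 (h(N) = 2*(N - N) = 2*0 = 0)
E(O, v) = 0
m(U, d) = d (m(U, d) = 0 + d = d)
m(E(7, 11), 128) - 48083 = 128 - 48083 = -47955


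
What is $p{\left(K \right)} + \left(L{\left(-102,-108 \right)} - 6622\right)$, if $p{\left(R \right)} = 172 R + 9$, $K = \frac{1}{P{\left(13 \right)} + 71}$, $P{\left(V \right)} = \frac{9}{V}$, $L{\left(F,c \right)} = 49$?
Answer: $- \frac{1528853}{233} \approx -6561.6$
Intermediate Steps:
$K = \frac{13}{932}$ ($K = \frac{1}{\frac{9}{13} + 71} = \frac{1}{\frac{932}{13}} = \frac{13}{932} \approx 0.013949$)
$p{\left(R \right)} = 9 + 172 R$
$p{\left(K \right)} + \left(L{\left(-102,-108 \right)} - 6622\right) = \left(9 + 172 \cdot \frac{13}{932}\right) + \left(49 - 6622\right) = \left(9 + \frac{559}{233}\right) + \left(49 - 6622\right) = \frac{2656}{233} - 6573 = - \frac{1528853}{233}$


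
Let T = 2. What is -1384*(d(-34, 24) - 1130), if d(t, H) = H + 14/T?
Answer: 1521016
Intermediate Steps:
d(t, H) = 7 + H (d(t, H) = H + 14/2 = H + 14*(1/2) = H + 7 = 7 + H)
-1384*(d(-34, 24) - 1130) = -1384*((7 + 24) - 1130) = -1384*(31 - 1130) = -1384*(-1099) = 1521016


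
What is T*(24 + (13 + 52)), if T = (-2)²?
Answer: 356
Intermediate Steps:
T = 4
T*(24 + (13 + 52)) = 4*(24 + (13 + 52)) = 4*(24 + 65) = 4*89 = 356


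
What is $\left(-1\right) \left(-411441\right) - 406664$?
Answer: $4777$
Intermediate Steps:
$\left(-1\right) \left(-411441\right) - 406664 = 411441 - 406664 = 4777$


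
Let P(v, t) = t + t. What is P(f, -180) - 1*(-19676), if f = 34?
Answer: 19316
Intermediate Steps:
P(v, t) = 2*t
P(f, -180) - 1*(-19676) = 2*(-180) - 1*(-19676) = -360 + 19676 = 19316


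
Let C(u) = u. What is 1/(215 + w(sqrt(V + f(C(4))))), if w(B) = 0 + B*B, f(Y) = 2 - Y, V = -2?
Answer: 1/211 ≈ 0.0047393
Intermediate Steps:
w(B) = B**2 (w(B) = 0 + B**2 = B**2)
1/(215 + w(sqrt(V + f(C(4))))) = 1/(215 + (sqrt(-2 + (2 - 1*4)))**2) = 1/(215 + (sqrt(-2 + (2 - 4)))**2) = 1/(215 + (sqrt(-2 - 2))**2) = 1/(215 + (sqrt(-4))**2) = 1/(215 + (2*I)**2) = 1/(215 - 4) = 1/211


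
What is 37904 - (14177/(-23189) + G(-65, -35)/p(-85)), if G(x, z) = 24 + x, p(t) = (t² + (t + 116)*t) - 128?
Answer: 3921965237995/103469318 ≈ 37905.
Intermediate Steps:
p(t) = -128 + t² + t*(116 + t) (p(t) = (t² + (116 + t)*t) - 128 = (t² + t*(116 + t)) - 128 = -128 + t² + t*(116 + t))
37904 - (14177/(-23189) + G(-65, -35)/p(-85)) = 37904 - (14177/(-23189) + (24 - 65)/(-128 + 2*(-85)² + 116*(-85))) = 37904 - (14177*(-1/23189) - 41/(-128 + 2*7225 - 9860)) = 37904 - (-14177/23189 - 41/(-128 + 14450 - 9860)) = 37904 - (-14177/23189 - 41/4462) = 37904 - 1*(-64208523/103469318) = 37904 + 64208523/103469318 = 3921965237995/103469318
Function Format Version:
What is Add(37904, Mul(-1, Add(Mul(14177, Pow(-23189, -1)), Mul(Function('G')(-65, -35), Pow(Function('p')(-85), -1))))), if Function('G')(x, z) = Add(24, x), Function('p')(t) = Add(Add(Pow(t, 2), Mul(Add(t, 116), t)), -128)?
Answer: Rational(3921965237995, 103469318) ≈ 37905.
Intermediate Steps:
Function('p')(t) = Add(-128, Pow(t, 2), Mul(t, Add(116, t))) (Function('p')(t) = Add(Add(Pow(t, 2), Mul(Add(116, t), t)), -128) = Add(Add(Pow(t, 2), Mul(t, Add(116, t))), -128) = Add(-128, Pow(t, 2), Mul(t, Add(116, t))))
Add(37904, Mul(-1, Add(Mul(14177, Pow(-23189, -1)), Mul(Function('G')(-65, -35), Pow(Function('p')(-85), -1))))) = Add(37904, Mul(-1, Add(Mul(14177, Pow(-23189, -1)), Mul(Add(24, -65), Pow(Add(-128, Mul(2, Pow(-85, 2)), Mul(116, -85)), -1))))) = Add(37904, Mul(-1, Add(Mul(14177, Rational(-1, 23189)), Mul(-41, Pow(Add(-128, Mul(2, 7225), -9860), -1))))) = Add(37904, Mul(-1, Add(Rational(-14177, 23189), Mul(-41, Pow(Add(-128, 14450, -9860), -1))))) = Add(37904, Mul(-1, Add(Rational(-14177, 23189), Mul(-41, Pow(4462, -1))))) = Add(37904, Mul(-1, Add(Rational(-14177, 23189), Mul(-41, Rational(1, 4462))))) = Add(37904, Mul(-1, Add(Rational(-14177, 23189), Rational(-41, 4462)))) = Add(37904, Mul(-1, Rational(-64208523, 103469318))) = Add(37904, Rational(64208523, 103469318)) = Rational(3921965237995, 103469318)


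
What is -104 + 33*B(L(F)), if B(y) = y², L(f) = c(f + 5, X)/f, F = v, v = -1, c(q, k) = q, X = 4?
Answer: 424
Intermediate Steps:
F = -1
L(f) = (5 + f)/f (L(f) = (f + 5)/f = (5 + f)/f)
-104 + 33*B(L(F)) = -104 + 33*((5 - 1)/(-1))² = -104 + 33*(-1*4)² = -104 + 33*(-4)² = -104 + 33*16 = -104 + 528 = 424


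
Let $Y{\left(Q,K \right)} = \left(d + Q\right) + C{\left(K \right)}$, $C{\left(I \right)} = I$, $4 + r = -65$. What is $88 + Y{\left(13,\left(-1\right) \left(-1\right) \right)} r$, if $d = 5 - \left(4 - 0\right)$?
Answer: $-947$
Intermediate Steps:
$r = -69$ ($r = -4 - 65 = -69$)
$d = 1$ ($d = 5 - \left(4 + 0\right) = 5 - 4 = 1$)
$Y{\left(Q,K \right)} = 1 + K + Q$ ($Y{\left(Q,K \right)} = \left(1 + Q\right) + K = 1 + K + Q$)
$88 + Y{\left(13,\left(-1\right) \left(-1\right) \right)} r = 88 + \left(1 - -1 + 13\right) \left(-69\right) = 88 + \left(1 + 1 + 13\right) \left(-69\right) = 88 + 15 \left(-69\right) = 88 - 1035 = -947$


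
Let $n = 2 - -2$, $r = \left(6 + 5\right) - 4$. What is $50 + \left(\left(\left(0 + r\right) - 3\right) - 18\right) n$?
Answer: $-6$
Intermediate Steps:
$r = 7$ ($r = 11 - 4 = 7$)
$n = 4$ ($n = 2 + 2 = 4$)
$50 + \left(\left(\left(0 + r\right) - 3\right) - 18\right) n = 50 + \left(\left(\left(0 + 7\right) - 3\right) - 18\right) 4 = 50 + \left(\left(7 - 3\right) - 18\right) 4 = 50 + \left(4 - 18\right) 4 = 50 - 56 = -6$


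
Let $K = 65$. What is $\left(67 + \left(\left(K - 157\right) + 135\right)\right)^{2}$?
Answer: $12100$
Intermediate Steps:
$\left(67 + \left(\left(K - 157\right) + 135\right)\right)^{2} = \left(67 + \left(\left(65 - 157\right) + 135\right)\right)^{2} = \left(67 + \left(-92 + 135\right)\right)^{2} = \left(67 + 43\right)^{2} = 110^{2} = 12100$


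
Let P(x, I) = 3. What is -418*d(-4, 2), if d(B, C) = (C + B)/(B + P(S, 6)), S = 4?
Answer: -836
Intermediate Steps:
d(B, C) = (B + C)/(3 + B) (d(B, C) = (C + B)/(B + 3) = (B + C)/(3 + B))
-418*d(-4, 2) = -418*(-4 + 2)/(3 - 4) = -418*(-2)/(-1) = -(-418)*(-2) = -418*2 = -836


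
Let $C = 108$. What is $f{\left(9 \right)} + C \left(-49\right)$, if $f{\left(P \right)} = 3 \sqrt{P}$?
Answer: $-5283$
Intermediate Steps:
$f{\left(9 \right)} + C \left(-49\right) = 3 \sqrt{9} + 108 \left(-49\right) = 3 \cdot 3 - 5292 = 9 - 5292 = -5283$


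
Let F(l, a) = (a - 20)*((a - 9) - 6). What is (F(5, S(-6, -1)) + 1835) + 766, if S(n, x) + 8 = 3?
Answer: 3101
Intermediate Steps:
S(n, x) = -5 (S(n, x) = -8 + 3 = -5)
F(l, a) = (-20 + a)*(-15 + a) (F(l, a) = (-20 + a)*((-9 + a) - 6) = (-20 + a)*(-15 + a))
(F(5, S(-6, -1)) + 1835) + 766 = ((300 + (-5)**2 - 35*(-5)) + 1835) + 766 = ((300 + 25 + 175) + 1835) + 766 = (500 + 1835) + 766 = 2335 + 766 = 3101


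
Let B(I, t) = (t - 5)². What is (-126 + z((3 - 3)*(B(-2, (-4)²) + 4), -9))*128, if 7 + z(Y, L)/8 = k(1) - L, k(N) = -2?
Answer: -16128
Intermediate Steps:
B(I, t) = (-5 + t)²
z(Y, L) = -72 - 8*L (z(Y, L) = -56 + 8*(-2 - L) = -56 + (-16 - 8*L) = -72 - 8*L)
(-126 + z((3 - 3)*(B(-2, (-4)²) + 4), -9))*128 = (-126 + (-72 - 8*(-9)))*128 = (-126 + (-72 + 72))*128 = (-126 + 0)*128 = -126*128 = -16128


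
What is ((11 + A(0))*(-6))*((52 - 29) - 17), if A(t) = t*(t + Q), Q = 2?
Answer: -396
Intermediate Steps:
A(t) = t*(2 + t) (A(t) = t*(t + 2) = t*(2 + t))
((11 + A(0))*(-6))*((52 - 29) - 17) = ((11 + 0*(2 + 0))*(-6))*((52 - 29) - 17) = ((11 + 0*2)*(-6))*(23 - 17) = ((11 + 0)*(-6))*6 = (11*(-6))*6 = -66*6 = -396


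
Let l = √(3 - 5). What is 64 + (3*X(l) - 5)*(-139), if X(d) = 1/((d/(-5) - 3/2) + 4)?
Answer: 125399/211 - 2780*I*√2/211 ≈ 594.31 - 18.633*I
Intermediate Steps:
l = I*√2 (l = √(-2) = I*√2 ≈ 1.4142*I)
X(d) = 1/(5/2 - d/5) (X(d) = 1/((d*(-⅕) - 3*½) + 4) = 1/((-d/5 - 3/2) + 4) = 1/((-3/2 - d/5) + 4) = 1/(5/2 - d/5))
64 + (3*X(l) - 5)*(-139) = 64 + (3*(-10/(-25 + 2*(I*√2))) - 5)*(-139) = 64 + (3*(-10/(-25 + 2*I*√2)) - 5)*(-139) = 64 + (-30/(-25 + 2*I*√2) - 5)*(-139) = 64 + (-5 - 30/(-25 + 2*I*√2))*(-139) = 64 + (695 + 4170/(-25 + 2*I*√2)) = 759 + 4170/(-25 + 2*I*√2)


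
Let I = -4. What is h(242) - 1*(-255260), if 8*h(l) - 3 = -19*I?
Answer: 2042159/8 ≈ 2.5527e+5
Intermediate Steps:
h(l) = 79/8 (h(l) = 3/8 + (-19*(-4))/8 = 3/8 + (1/8)*76 = 3/8 + 19/2 = 79/8)
h(242) - 1*(-255260) = 79/8 - 1*(-255260) = 79/8 + 255260 = 2042159/8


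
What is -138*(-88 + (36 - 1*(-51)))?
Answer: 138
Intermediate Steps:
-138*(-88 + (36 - 1*(-51))) = -138*(-88 + (36 + 51)) = -138*(-88 + 87) = -138*(-1) = 138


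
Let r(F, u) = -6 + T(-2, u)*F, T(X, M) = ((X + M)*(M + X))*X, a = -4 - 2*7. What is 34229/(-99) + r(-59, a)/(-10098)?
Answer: -1769276/5049 ≈ -350.42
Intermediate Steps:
a = -18 (a = -4 - 14 = -18)
T(X, M) = X*(M + X)**2 (T(X, M) = ((M + X)*(M + X))*X = (M + X)**2*X = X*(M + X)**2)
r(F, u) = -6 - 2*F*(-2 + u)**2 (r(F, u) = -6 + (-2*(u - 2)**2)*F = -6 + (-2*(-2 + u)**2)*F = -6 - 2*F*(-2 + u)**2)
34229/(-99) + r(-59, a)/(-10098) = 34229/(-99) + (-6 - 2*(-59)*(-2 - 18)**2)/(-10098) = 34229*(-1/99) + (-6 - 2*(-59)*(-20)**2)*(-1/10098) = -34229/99 + (-6 - 2*(-59)*400)*(-1/10098) = -34229/99 + (-6 + 47200)*(-1/10098) = -34229/99 + 47194*(-1/10098) = -34229/99 - 23597/5049 = -1769276/5049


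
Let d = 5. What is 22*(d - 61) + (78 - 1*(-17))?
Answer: -1137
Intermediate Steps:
22*(d - 61) + (78 - 1*(-17)) = 22*(5 - 61) + (78 - 1*(-17)) = 22*(-56) + (78 + 17) = -1232 + 95 = -1137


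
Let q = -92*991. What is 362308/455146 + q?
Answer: -20748104402/227573 ≈ -91171.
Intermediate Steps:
q = -91172
362308/455146 + q = 362308/455146 - 91172 = 362308*(1/455146) - 91172 = 181154/227573 - 91172 = -20748104402/227573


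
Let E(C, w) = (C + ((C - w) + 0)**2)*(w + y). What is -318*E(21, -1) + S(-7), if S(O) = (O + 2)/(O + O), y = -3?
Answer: 8993045/14 ≈ 6.4236e+5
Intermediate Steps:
S(O) = (2 + O)/(2*O) (S(O) = (2 + O)/((2*O)) = (2 + O)*(1/(2*O)) = (2 + O)/(2*O))
E(C, w) = (-3 + w)*(C + (C - w)**2) (E(C, w) = (C + ((C - w) + 0)**2)*(w - 3) = (C + (C - w)**2)*(-3 + w) = (-3 + w)*(C + (C - w)**2))
-318*E(21, -1) + S(-7) = -318*(-3*21 - 3*(21 - 1*(-1))**2 + 21*(-1) - (21 - 1*(-1))**2) + (1/2)*(2 - 7)/(-7) = -318*(-63 - 3*(21 + 1)**2 - 21 - (21 + 1)**2) + (1/2)*(-1/7)*(-5) = -318*(-63 - 3*22**2 - 21 - 1*22**2) + 5/14 = -318*(-63 - 3*484 - 21 - 1*484) + 5/14 = -318*(-63 - 1452 - 21 - 484) + 5/14 = -318*(-2020) + 5/14 = 642360 + 5/14 = 8993045/14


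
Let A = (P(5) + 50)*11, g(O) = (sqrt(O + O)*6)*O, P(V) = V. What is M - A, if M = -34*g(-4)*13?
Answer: -605 + 21216*I*sqrt(2) ≈ -605.0 + 30004.0*I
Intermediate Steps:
g(O) = 6*sqrt(2)*O**(3/2) (g(O) = (sqrt(2*O)*6)*O = ((sqrt(2)*sqrt(O))*6)*O = (6*sqrt(2)*sqrt(O))*O = 6*sqrt(2)*O**(3/2))
M = 21216*I*sqrt(2) (M = -204*sqrt(2)*(-4)**(3/2)*13 = -204*sqrt(2)*(-8*I)*13 = -(-1632)*I*sqrt(2)*13 = (1632*I*sqrt(2))*13 = 21216*I*sqrt(2) ≈ 30004.0*I)
A = 605 (A = (5 + 50)*11 = 55*11 = 605)
M - A = 21216*I*sqrt(2) - 1*605 = 21216*I*sqrt(2) - 605 = -605 + 21216*I*sqrt(2)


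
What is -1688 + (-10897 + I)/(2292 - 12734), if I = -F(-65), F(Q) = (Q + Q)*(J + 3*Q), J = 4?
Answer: -17590369/10442 ≈ -1684.6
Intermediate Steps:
F(Q) = 2*Q*(4 + 3*Q) (F(Q) = (Q + Q)*(4 + 3*Q) = (2*Q)*(4 + 3*Q) = 2*Q*(4 + 3*Q))
I = -24830 (I = -2*(-65)*(4 + 3*(-65)) = -2*(-65)*(4 - 195) = -2*(-65)*(-191) = -1*24830 = -24830)
-1688 + (-10897 + I)/(2292 - 12734) = -1688 + (-10897 - 24830)/(2292 - 12734) = -1688 - 35727/(-10442) = -1688 - 35727*(-1/10442) = -1688 + 35727/10442 = -17590369/10442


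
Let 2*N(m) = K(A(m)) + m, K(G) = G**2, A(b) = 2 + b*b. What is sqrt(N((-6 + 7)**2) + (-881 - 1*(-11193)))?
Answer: sqrt(10317) ≈ 101.57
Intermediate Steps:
A(b) = 2 + b**2
N(m) = m/2 + (2 + m**2)**2/2 (N(m) = ((2 + m**2)**2 + m)/2 = (m + (2 + m**2)**2)/2 = m/2 + (2 + m**2)**2/2)
sqrt(N((-6 + 7)**2) + (-881 - 1*(-11193))) = sqrt(((-6 + 7)**2/2 + (2 + ((-6 + 7)**2)**2)**2/2) + (-881 - 1*(-11193))) = sqrt(((1/2)*1**2 + (2 + (1**2)**2)**2/2) + (-881 + 11193)) = sqrt(((1/2)*1 + (2 + 1**2)**2/2) + 10312) = sqrt((1/2 + (2 + 1)**2/2) + 10312) = sqrt((1/2 + (1/2)*3**2) + 10312) = sqrt((1/2 + (1/2)*9) + 10312) = sqrt((1/2 + 9/2) + 10312) = sqrt(5 + 10312) = sqrt(10317)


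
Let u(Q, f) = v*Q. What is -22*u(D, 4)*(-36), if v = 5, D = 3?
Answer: 11880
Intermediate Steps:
u(Q, f) = 5*Q
-22*u(D, 4)*(-36) = -110*3*(-36) = -22*15*(-36) = -330*(-36) = 11880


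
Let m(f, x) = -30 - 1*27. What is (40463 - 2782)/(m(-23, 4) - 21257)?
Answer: -37681/21314 ≈ -1.7679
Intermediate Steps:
m(f, x) = -57 (m(f, x) = -30 - 27 = -57)
(40463 - 2782)/(m(-23, 4) - 21257) = (40463 - 2782)/(-57 - 21257) = 37681/(-21314) = 37681*(-1/21314) = -37681/21314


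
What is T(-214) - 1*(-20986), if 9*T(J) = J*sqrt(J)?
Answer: 20986 - 214*I*sqrt(214)/9 ≈ 20986.0 - 347.84*I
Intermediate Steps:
T(J) = J**(3/2)/9 (T(J) = (J*sqrt(J))/9 = J**(3/2)/9)
T(-214) - 1*(-20986) = (-214)**(3/2)/9 - 1*(-20986) = (-214*I*sqrt(214))/9 + 20986 = -214*I*sqrt(214)/9 + 20986 = 20986 - 214*I*sqrt(214)/9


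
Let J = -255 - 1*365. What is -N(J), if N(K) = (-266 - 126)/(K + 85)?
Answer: -392/535 ≈ -0.73271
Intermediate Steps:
J = -620 (J = -255 - 365 = -620)
N(K) = -392/(85 + K)
-N(J) = -(-392)/(85 - 620) = -(-392)/(-535) = -(-392)*(-1)/535 = -1*392/535 = -392/535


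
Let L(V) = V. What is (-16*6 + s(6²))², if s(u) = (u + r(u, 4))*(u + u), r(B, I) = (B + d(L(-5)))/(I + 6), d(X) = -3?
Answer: 186814224/25 ≈ 7.4726e+6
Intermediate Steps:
r(B, I) = (-3 + B)/(6 + I) (r(B, I) = (B - 3)/(I + 6) = (-3 + B)/(6 + I))
s(u) = 2*u*(-3/10 + 11*u/10) (s(u) = (u + (-3 + u)/(6 + 4))*(u + u) = (u + (-3 + u)/10)*(2*u) = (u + (-3/10 + u/10))*(2*u) = (-3/10 + 11*u/10)*(2*u) = 2*u*(-3/10 + 11*u/10))
(-16*6 + s(6²))² = (-16*6 + (⅕)*6²*(-3 + 11*6²))² = (-96 + (⅕)*36*(-3 + 11*36))² = (-96 + (⅕)*36*(-3 + 396))² = (-96 + (⅕)*36*393)² = (-96 + 14148/5)² = (13668/5)² = 186814224/25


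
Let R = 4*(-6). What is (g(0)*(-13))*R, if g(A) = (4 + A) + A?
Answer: 1248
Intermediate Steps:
g(A) = 4 + 2*A
R = -24
(g(0)*(-13))*R = ((4 + 2*0)*(-13))*(-24) = ((4 + 0)*(-13))*(-24) = (4*(-13))*(-24) = -52*(-24) = 1248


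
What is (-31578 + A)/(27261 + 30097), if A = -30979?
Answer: -62557/57358 ≈ -1.0906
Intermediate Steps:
(-31578 + A)/(27261 + 30097) = (-31578 - 30979)/(27261 + 30097) = -62557/57358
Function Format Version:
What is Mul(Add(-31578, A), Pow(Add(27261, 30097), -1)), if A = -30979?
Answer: Rational(-62557, 57358) ≈ -1.0906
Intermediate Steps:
Mul(Add(-31578, A), Pow(Add(27261, 30097), -1)) = Mul(Add(-31578, -30979), Pow(Add(27261, 30097), -1)) = Mul(-62557, Pow(57358, -1)) = Mul(-62557, Rational(1, 57358)) = Rational(-62557, 57358)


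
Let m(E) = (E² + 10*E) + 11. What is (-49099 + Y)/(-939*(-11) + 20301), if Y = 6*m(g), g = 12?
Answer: -47449/30630 ≈ -1.5491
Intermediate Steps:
m(E) = 11 + E² + 10*E
Y = 1650 (Y = 6*(11 + 12² + 10*12) = 6*(11 + 144 + 120) = 6*275 = 1650)
(-49099 + Y)/(-939*(-11) + 20301) = (-49099 + 1650)/(-939*(-11) + 20301) = -47449/(10329 + 20301) = -47449/30630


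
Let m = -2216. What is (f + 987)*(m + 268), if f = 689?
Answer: -3264848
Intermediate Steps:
(f + 987)*(m + 268) = (689 + 987)*(-2216 + 268) = 1676*(-1948) = -3264848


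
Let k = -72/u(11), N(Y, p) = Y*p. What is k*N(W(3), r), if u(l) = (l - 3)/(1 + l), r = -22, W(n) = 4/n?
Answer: 3168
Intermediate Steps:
u(l) = (-3 + l)/(1 + l)
k = -108 (k = -72*(1 + 11)/(-3 + 11) = -72/(8/12) = -72/((1/12)*8) = -72/2/3 = -72*3/2 = -108)
k*N(W(3), r) = -108*4/3*(-22) = -108*4*(1/3)*(-22) = -144*(-22) = -108*(-88/3) = 3168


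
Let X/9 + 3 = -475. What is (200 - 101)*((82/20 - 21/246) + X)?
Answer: -87227613/205 ≈ -4.2550e+5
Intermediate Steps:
X = -4302 (X = -27 + 9*(-475) = -27 - 4275 = -4302)
(200 - 101)*((82/20 - 21/246) + X) = (200 - 101)*((82/20 - 21/246) - 4302) = 99*((82*(1/20) - 21*1/246) - 4302) = 99*((41/10 - 7/82) - 4302) = 99*(823/205 - 4302) = 99*(-881087/205) = -87227613/205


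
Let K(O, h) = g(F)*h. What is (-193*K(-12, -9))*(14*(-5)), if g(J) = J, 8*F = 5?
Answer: -303975/4 ≈ -75994.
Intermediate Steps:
F = 5/8 (F = (⅛)*5 = 5/8 ≈ 0.62500)
K(O, h) = 5*h/8
(-193*K(-12, -9))*(14*(-5)) = (-965*(-9)/8)*(14*(-5)) = -193*(-45/8)*(-70) = (8685/8)*(-70) = -303975/4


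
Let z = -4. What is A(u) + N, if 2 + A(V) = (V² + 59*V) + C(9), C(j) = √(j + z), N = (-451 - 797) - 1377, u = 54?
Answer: 3475 + √5 ≈ 3477.2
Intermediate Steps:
N = -2625 (N = -1248 - 1377 = -2625)
C(j) = √(-4 + j) (C(j) = √(j - 4) = √(-4 + j))
A(V) = -2 + √5 + V² + 59*V (A(V) = -2 + ((V² + 59*V) + √(-4 + 9)) = -2 + ((V² + 59*V) + √5) = -2 + (√5 + V² + 59*V) = -2 + √5 + V² + 59*V)
A(u) + N = (-2 + √5 + 54² + 59*54) - 2625 = (-2 + √5 + 2916 + 3186) - 2625 = (6100 + √5) - 2625 = 3475 + √5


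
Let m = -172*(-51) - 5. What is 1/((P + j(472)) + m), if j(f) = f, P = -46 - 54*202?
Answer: -1/1715 ≈ -0.00058309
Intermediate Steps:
m = 8767 (m = 8772 - 5 = 8767)
P = -10954 (P = -46 - 10908 = -10954)
1/((P + j(472)) + m) = 1/((-10954 + 472) + 8767) = 1/(-10482 + 8767) = 1/(-1715) = -1/1715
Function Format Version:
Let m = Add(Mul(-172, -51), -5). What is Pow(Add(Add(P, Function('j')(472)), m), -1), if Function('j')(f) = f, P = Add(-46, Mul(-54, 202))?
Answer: Rational(-1, 1715) ≈ -0.00058309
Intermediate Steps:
m = 8767 (m = Add(8772, -5) = 8767)
P = -10954 (P = Add(-46, -10908) = -10954)
Pow(Add(Add(P, Function('j')(472)), m), -1) = Pow(Add(Add(-10954, 472), 8767), -1) = Pow(Add(-10482, 8767), -1) = Pow(-1715, -1) = Rational(-1, 1715)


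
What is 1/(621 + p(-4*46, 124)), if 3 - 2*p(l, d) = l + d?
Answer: 2/1305 ≈ 0.0015326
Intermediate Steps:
p(l, d) = 3/2 - d/2 - l/2 (p(l, d) = 3/2 - (l + d)/2 = 3/2 - (d + l)/2 = 3/2 + (-d/2 - l/2) = 3/2 - d/2 - l/2)
1/(621 + p(-4*46, 124)) = 1/(621 + (3/2 - 1/2*124 - (-2)*46)) = 1/(621 + (3/2 - 62 - 1/2*(-184))) = 1/(621 + (3/2 - 62 + 92)) = 1/(621 + 63/2) = 1/(1305/2) = 2/1305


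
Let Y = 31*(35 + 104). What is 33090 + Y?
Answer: 37399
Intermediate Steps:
Y = 4309 (Y = 31*139 = 4309)
33090 + Y = 33090 + 4309 = 37399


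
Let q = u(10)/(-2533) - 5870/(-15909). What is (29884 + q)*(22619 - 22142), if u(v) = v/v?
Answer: 191478175250691/13432499 ≈ 1.4255e+7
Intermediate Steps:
u(v) = 1
q = 14852801/40297497 (q = 1/(-2533) - 5870/(-15909) = 1*(-1/2533) - 5870*(-1/15909) = -1/2533 + 5870/15909 = 14852801/40297497 ≈ 0.36858)
(29884 + q)*(22619 - 22142) = (29884 + 14852801/40297497)*(22619 - 22142) = (1204265253149/40297497)*477 = 191478175250691/13432499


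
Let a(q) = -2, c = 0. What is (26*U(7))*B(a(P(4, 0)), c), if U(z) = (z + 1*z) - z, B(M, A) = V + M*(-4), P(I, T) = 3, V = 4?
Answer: 2184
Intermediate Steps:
B(M, A) = 4 - 4*M (B(M, A) = 4 + M*(-4) = 4 - 4*M)
U(z) = z (U(z) = (z + z) - z = 2*z - z = z)
(26*U(7))*B(a(P(4, 0)), c) = (26*7)*(4 - 4*(-2)) = 182*(4 + 8) = 182*12 = 2184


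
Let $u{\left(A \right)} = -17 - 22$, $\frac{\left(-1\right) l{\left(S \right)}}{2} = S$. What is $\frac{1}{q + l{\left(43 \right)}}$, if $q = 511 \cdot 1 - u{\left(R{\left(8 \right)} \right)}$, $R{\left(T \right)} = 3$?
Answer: $\frac{1}{464} \approx 0.0021552$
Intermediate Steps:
$l{\left(S \right)} = - 2 S$
$u{\left(A \right)} = -39$
$q = 550$ ($q = 511 \cdot 1 - -39 = 511 + 39 = 550$)
$\frac{1}{q + l{\left(43 \right)}} = \frac{1}{550 - 86} = \frac{1}{464}$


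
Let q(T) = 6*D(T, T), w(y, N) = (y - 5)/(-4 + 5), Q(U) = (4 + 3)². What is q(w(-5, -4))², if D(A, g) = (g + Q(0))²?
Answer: 83283876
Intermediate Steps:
Q(U) = 49 (Q(U) = 7² = 49)
w(y, N) = -5 + y (w(y, N) = (-5 + y)/1 = (-5 + y)*1 = -5 + y)
D(A, g) = (49 + g)² (D(A, g) = (g + 49)² = (49 + g)²)
q(T) = 6*(49 + T)²
q(w(-5, -4))² = (6*(49 + (-5 - 5))²)² = (6*(49 - 10)²)² = (6*39²)² = (6*1521)² = 9126² = 83283876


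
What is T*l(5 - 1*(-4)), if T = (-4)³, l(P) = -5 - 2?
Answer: 448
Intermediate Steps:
l(P) = -7
T = -64
T*l(5 - 1*(-4)) = -64*(-7) = 448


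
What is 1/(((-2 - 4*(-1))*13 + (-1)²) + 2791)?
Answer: 1/2818 ≈ 0.00035486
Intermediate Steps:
1/(((-2 - 4*(-1))*13 + (-1)²) + 2791) = 1/(((-2 + 4)*13 + 1) + 2791) = 1/((2*13 + 1) + 2791) = 1/((26 + 1) + 2791) = 1/(27 + 2791) = 1/2818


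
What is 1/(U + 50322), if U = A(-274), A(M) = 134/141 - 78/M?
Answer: 19317/972093931 ≈ 1.9872e-5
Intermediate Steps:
A(M) = 134/141 - 78/M (A(M) = 134*(1/141) - 78/M = 134/141 - 78/M)
U = 23857/19317 (U = 134/141 - 78/(-274) = 134/141 - 78*(-1/274) = 134/141 + 39/137 = 23857/19317 ≈ 1.2350)
1/(U + 50322) = 1/(23857/19317 + 50322) = 1/(972093931/19317) = 19317/972093931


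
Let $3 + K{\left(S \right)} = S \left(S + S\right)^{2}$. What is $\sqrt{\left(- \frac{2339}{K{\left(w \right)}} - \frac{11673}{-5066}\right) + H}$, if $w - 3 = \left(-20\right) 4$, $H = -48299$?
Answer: $\frac{i \sqrt{4133458101840356231512510}}{9251199910} \approx 219.77 i$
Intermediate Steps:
$w = -77$ ($w = 3 - 80 = -77$)
$K{\left(S \right)} = -3 + 4 S^{3}$ ($K{\left(S \right)} = -3 + S \left(S + S\right)^{2} = -3 + S \left(2 S\right)^{2} = -3 + S 4 S^{2} = -3 + 4 S^{3}$)
$\sqrt{\left(- \frac{2339}{K{\left(w \right)}} - \frac{11673}{-5066}\right) + H} = \sqrt{\left(- \frac{2339}{-3 + 4 \left(-77\right)^{3}} - \frac{11673}{-5066}\right) - 48299} = \sqrt{\left(- \frac{2339}{-3 + 4 \left(-456533\right)} - - \frac{11673}{5066}\right) - 48299} = \sqrt{\left(- \frac{2339}{-3 - 1826132} + \frac{11673}{5066}\right) - 48299} = \sqrt{\left(- \frac{2339}{-1826135} + \frac{11673}{5066}\right) - 48299} = \sqrt{\left(\left(-2339\right) \left(- \frac{1}{1826135}\right) + \frac{11673}{5066}\right) - 48299} = \sqrt{\left(\frac{2339}{1826135} + \frac{11673}{5066}\right) - 48299} = \sqrt{\frac{21328323229}{9251199910} - 48299} = \sqrt{- \frac{446802376129861}{9251199910}} = \frac{i \sqrt{4133458101840356231512510}}{9251199910}$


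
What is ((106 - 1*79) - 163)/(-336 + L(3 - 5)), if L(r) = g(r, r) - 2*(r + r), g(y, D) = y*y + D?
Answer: 68/163 ≈ 0.41718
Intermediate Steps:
g(y, D) = D + y**2 (g(y, D) = y**2 + D = D + y**2)
L(r) = r**2 - 3*r (L(r) = (r + r**2) - 2*(r + r) = (r + r**2) - 4*r = r**2 - 3*r)
((106 - 1*79) - 163)/(-336 + L(3 - 5)) = ((106 - 1*79) - 163)/(-336 + (3 - 5)*(-3 + (3 - 5))) = ((106 - 79) - 163)/(-336 - 2*(-3 - 2)) = (27 - 163)/(-336 - 2*(-5)) = -136/(-336 + 10) = -136/(-326) = -136*(-1/326) = 68/163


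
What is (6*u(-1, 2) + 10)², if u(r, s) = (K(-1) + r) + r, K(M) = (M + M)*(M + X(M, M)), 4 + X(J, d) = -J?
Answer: 2116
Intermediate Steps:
X(J, d) = -4 - J
K(M) = -8*M (K(M) = (M + M)*(M + (-4 - M)) = (2*M)*(-4) = -8*M)
u(r, s) = 8 + 2*r (u(r, s) = (-8*(-1) + r) + r = (8 + r) + r = 8 + 2*r)
(6*u(-1, 2) + 10)² = (6*(8 + 2*(-1)) + 10)² = (6*(8 - 2) + 10)² = (6*6 + 10)² = (36 + 10)² = 46² = 2116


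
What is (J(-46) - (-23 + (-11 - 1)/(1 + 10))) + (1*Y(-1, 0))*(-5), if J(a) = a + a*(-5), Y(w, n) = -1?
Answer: 2344/11 ≈ 213.09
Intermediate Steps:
J(a) = -4*a (J(a) = a - 5*a = -4*a)
(J(-46) - (-23 + (-11 - 1)/(1 + 10))) + (1*Y(-1, 0))*(-5) = (-4*(-46) - (-23 + (-11 - 1)/(1 + 10))) + (1*(-1))*(-5) = (184 - (-23 - 12/11)) - 1*(-5) = (184 - (-23 - 12*1/11)) + 5 = (184 - (-23 - 12/11)) + 5 = (184 - 1*(-265/11)) + 5 = (184 + 265/11) + 5 = 2289/11 + 5 = 2344/11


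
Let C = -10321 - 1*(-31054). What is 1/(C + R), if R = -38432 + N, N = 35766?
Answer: 1/18067 ≈ 5.5350e-5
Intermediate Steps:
R = -2666 (R = -38432 + 35766 = -2666)
C = 20733 (C = -10321 + 31054 = 20733)
1/(C + R) = 1/(20733 - 2666) = 1/18067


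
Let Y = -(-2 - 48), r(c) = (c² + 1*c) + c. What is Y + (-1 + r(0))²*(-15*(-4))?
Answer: 110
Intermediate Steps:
r(c) = c² + 2*c (r(c) = (c² + c) + c = (c + c²) + c = c² + 2*c)
Y = 50 (Y = -1*(-50) = 50)
Y + (-1 + r(0))²*(-15*(-4)) = 50 + (-1 + 0*(2 + 0))²*(-15*(-4)) = 50 + (-1 + 0*2)²*60 = 50 + (-1 + 0)²*60 = 50 + (-1)²*60 = 50 + 1*60 = 50 + 60 = 110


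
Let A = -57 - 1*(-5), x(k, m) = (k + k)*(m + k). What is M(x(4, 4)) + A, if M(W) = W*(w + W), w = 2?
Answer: 4172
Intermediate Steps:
x(k, m) = 2*k*(k + m) (x(k, m) = (2*k)*(k + m) = 2*k*(k + m))
M(W) = W*(2 + W)
A = -52 (A = -57 + 5 = -52)
M(x(4, 4)) + A = (2*4*(4 + 4))*(2 + 2*4*(4 + 4)) - 52 = (2*4*8)*(2 + 2*4*8) - 52 = 64*(2 + 64) - 52 = 64*66 - 52 = 4224 - 52 = 4172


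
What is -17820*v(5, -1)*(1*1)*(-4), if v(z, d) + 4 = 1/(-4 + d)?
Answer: -299376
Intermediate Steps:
v(z, d) = -4 + 1/(-4 + d)
-17820*v(5, -1)*(1*1)*(-4) = -17820*((17 - 4*(-1))/(-4 - 1))*(1*1)*(-4) = -17820*((17 + 4)/(-5))*1*(-4) = -17820*-⅕*21*1*(-4) = -17820*(-21/5*1)*(-4) = -(-74844)*(-4) = -17820*84/5 = -299376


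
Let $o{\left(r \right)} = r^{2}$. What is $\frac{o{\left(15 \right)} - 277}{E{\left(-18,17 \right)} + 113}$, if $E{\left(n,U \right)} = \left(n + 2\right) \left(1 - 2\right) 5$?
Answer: $- \frac{52}{193} \approx -0.26943$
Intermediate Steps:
$E{\left(n,U \right)} = -10 - 5 n$ ($E{\left(n,U \right)} = \left(2 + n\right) \left(\left(-1\right) 5\right) = \left(2 + n\right) \left(-5\right) = -10 - 5 n$)
$\frac{o{\left(15 \right)} - 277}{E{\left(-18,17 \right)} + 113} = \frac{15^{2} - 277}{\left(-10 - -90\right) + 113} = \frac{225 - 277}{\left(-10 + 90\right) + 113} = - \frac{52}{80 + 113} = - \frac{52}{193}$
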